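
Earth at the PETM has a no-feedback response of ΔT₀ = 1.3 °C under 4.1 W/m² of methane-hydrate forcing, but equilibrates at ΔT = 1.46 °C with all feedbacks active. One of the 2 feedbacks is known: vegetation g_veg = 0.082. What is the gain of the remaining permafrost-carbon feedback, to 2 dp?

0.03

Amplification A = ΔT/ΔT₀ = 1.46/1.3 = 1.123.
Total gain g = 1 − 1/A = 1 − 1/1.123 = 0.1095.
The known gain is 0.082.
g_pf = 0.1095 − 0.082 = 0.03.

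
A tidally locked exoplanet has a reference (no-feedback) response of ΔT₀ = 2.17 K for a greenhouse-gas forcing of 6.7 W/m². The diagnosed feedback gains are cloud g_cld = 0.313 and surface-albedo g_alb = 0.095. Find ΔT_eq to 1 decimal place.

Total gain g = 0.313 + 0.095 = 0.408.
Amplification A = 1/(1 − 0.408) = 1.689.
ΔT = 2.17 × 1.689 = 3.7 K.

3.7 K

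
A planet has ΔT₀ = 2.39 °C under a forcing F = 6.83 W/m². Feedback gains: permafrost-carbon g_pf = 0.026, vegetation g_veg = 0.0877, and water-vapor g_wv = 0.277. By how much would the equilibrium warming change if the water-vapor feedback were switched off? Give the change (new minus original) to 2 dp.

Original: g = 0.3907, ΔT = 2.39/(1−0.3907) = 3.9225 °C.
Without water-vapor: g' = 0.1137, ΔT' = 2.39/(1−0.1137) = 2.6966 °C.
Change = 2.6966 − 3.9225 = -1.23 °C.

-1.23 °C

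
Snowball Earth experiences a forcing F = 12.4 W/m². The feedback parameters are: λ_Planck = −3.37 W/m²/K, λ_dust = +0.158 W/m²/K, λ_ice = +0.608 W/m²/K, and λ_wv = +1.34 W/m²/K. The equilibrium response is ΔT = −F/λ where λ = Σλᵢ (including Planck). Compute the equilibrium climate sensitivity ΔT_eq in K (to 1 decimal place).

9.8 K

Net feedback parameter λ = (−3.37) + (+0.158) + (+0.608) + (+1.34) = -1.264 W/m²/K.
ΔT = −F/λ = −12.4/(-1.264) = 9.8 K.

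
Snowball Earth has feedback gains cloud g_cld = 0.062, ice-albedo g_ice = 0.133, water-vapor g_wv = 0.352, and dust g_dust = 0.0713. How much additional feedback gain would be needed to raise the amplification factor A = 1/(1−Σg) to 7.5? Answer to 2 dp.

Current total gain = 0.6183.
Target gain for A = 7.5: g* = 1 − 1/7.5 = 0.8667.
Additional gain needed = 0.8667 − 0.6183 = 0.25.

0.25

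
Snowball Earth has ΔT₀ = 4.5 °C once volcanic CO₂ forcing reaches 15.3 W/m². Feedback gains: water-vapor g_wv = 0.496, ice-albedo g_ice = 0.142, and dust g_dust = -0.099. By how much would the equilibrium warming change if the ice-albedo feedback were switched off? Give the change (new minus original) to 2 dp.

-2.30 °C

Original: g = 0.539, ΔT = 4.5/(1−0.539) = 9.7614 °C.
Without ice-albedo: g' = 0.397, ΔT' = 4.5/(1−0.397) = 7.4627 °C.
Change = 7.4627 − 9.7614 = -2.30 °C.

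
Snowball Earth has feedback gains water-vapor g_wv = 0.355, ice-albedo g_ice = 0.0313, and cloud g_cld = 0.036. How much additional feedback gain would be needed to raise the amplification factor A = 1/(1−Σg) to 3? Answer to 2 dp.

0.24

Current total gain = 0.4223.
Target gain for A = 3: g* = 1 − 1/3 = 0.6667.
Additional gain needed = 0.6667 − 0.4223 = 0.24.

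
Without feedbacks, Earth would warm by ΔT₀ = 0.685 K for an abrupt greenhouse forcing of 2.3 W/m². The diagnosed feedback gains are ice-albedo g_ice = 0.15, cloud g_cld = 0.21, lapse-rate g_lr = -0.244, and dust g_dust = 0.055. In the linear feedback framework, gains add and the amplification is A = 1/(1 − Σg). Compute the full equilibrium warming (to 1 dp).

Total gain g = 0.15 + 0.21 − 0.244 + 0.055 = 0.171.
Amplification A = 1/(1 − 0.171) = 1.206.
ΔT = 0.685 × 1.206 = 0.8 K.

0.8 K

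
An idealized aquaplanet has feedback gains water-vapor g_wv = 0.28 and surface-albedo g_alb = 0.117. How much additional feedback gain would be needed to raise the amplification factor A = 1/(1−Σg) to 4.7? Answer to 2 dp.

Current total gain = 0.397.
Target gain for A = 4.7: g* = 1 − 1/4.7 = 0.7872.
Additional gain needed = 0.7872 − 0.397 = 0.39.

0.39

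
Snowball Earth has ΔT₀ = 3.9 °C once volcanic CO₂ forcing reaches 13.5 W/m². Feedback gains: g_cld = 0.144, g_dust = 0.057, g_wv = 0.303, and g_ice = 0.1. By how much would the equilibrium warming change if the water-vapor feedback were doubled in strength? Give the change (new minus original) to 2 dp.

32.09 °C

Original: g = 0.604, ΔT = 3.9/(1−0.604) = 9.8485 °C.
With doubled water-vapor: g' = 0.907, ΔT' = 3.9/(1−0.907) = 41.9355 °C.
Change = 41.9355 − 9.8485 = 32.09 °C.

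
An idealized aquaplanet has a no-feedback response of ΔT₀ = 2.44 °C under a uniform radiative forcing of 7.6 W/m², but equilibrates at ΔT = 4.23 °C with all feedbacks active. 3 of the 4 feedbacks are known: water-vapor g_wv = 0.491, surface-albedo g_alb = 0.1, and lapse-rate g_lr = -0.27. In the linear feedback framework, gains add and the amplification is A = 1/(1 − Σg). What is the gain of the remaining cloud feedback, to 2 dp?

0.10

Amplification A = ΔT/ΔT₀ = 4.23/2.44 = 1.734.
Total gain g = 1 − 1/A = 1 − 1/1.734 = 0.4233.
Known gains sum to 0.491 + 0.1 − 0.27 = 0.321.
g_cld = 0.4233 − 0.321 = 0.10.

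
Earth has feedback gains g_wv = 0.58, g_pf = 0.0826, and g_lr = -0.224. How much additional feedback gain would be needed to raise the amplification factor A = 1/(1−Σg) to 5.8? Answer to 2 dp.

Current total gain = 0.4386.
Target gain for A = 5.8: g* = 1 − 1/5.8 = 0.8276.
Additional gain needed = 0.8276 − 0.4386 = 0.39.

0.39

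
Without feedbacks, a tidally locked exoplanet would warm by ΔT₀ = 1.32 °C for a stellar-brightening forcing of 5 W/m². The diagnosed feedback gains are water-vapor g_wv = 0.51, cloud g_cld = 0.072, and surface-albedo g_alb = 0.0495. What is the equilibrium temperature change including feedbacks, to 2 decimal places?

Total gain g = 0.51 + 0.072 + 0.0495 = 0.6315.
Amplification A = 1/(1 − 0.6315) = 2.714.
ΔT = 1.32 × 2.714 = 3.58 °C.

3.58 °C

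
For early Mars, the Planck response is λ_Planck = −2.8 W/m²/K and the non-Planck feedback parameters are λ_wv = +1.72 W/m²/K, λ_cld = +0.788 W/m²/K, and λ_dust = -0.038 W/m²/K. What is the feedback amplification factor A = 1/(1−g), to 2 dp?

Convert to gains: g_wv = 1.72/2.8 = 0.6143; g_cld = 0.788/2.8 = 0.2814; g_dust = -0.038/2.8 = -0.01357.
Total gain g = 0.88213.
A = 1/(1 − 0.88213) = 8.48.

8.48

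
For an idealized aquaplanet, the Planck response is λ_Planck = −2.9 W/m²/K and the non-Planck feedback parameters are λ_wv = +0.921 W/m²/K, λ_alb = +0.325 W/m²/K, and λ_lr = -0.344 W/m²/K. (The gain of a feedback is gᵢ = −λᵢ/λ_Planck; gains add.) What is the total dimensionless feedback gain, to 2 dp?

Convert to gains: g_wv = 0.921/2.9 = 0.3176; g_alb = 0.325/2.9 = 0.1121; g_lr = -0.344/2.9 = -0.1186.
Total gain g = 0.3111.

0.31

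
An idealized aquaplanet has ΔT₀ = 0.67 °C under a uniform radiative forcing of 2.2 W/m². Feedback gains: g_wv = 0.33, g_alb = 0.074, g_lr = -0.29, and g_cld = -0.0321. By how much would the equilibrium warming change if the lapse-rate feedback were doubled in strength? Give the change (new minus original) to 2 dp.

-0.18 °C

Original: g = 0.0819, ΔT = 0.67/(1−0.0819) = 0.7298 °C.
With doubled lapse-rate: g' = -0.2081, ΔT' = 0.67/(1+0.2081) = 0.5546 °C.
Change = 0.5546 − 0.7298 = -0.18 °C.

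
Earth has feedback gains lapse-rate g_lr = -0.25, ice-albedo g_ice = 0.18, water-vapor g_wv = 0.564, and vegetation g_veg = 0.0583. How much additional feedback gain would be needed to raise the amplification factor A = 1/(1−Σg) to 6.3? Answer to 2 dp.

Current total gain = 0.5523.
Target gain for A = 6.3: g* = 1 − 1/6.3 = 0.8413.
Additional gain needed = 0.8413 − 0.5523 = 0.29.

0.29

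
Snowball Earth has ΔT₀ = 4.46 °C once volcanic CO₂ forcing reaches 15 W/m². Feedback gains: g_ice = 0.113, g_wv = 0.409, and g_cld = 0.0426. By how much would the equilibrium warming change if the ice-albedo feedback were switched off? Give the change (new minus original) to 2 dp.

Original: g = 0.5646, ΔT = 4.46/(1−0.5646) = 10.2435 °C.
Without ice-albedo: g' = 0.4516, ΔT' = 4.46/(1−0.4516) = 8.1327 °C.
Change = 8.1327 − 10.2435 = -2.11 °C.

-2.11 °C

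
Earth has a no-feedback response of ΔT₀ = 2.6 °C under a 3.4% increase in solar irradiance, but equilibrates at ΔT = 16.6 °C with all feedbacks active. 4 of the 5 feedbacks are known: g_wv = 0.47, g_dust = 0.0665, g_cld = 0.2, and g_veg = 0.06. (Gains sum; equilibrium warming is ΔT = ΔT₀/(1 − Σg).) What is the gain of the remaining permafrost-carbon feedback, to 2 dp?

0.05

Amplification A = ΔT/ΔT₀ = 16.6/2.6 = 6.385.
Total gain g = 1 − 1/A = 1 − 1/6.385 = 0.8434.
Known gains sum to 0.47 + 0.0665 + 0.2 + 0.06 = 0.7965.
g_pf = 0.8434 − 0.7965 = 0.05.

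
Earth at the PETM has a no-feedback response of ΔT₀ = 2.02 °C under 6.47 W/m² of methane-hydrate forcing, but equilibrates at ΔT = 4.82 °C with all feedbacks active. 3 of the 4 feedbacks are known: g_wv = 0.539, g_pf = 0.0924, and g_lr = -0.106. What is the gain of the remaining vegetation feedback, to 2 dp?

0.06

Amplification A = ΔT/ΔT₀ = 4.82/2.02 = 2.386.
Total gain g = 1 − 1/A = 1 − 1/2.386 = 0.5809.
Known gains sum to 0.539 + 0.0924 − 0.106 = 0.5254.
g_veg = 0.5809 − 0.5254 = 0.06.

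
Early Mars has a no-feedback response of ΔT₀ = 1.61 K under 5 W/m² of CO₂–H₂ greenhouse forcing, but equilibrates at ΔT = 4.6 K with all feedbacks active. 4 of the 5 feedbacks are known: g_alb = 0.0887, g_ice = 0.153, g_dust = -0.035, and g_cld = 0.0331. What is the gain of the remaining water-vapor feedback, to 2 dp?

Amplification A = ΔT/ΔT₀ = 4.6/1.61 = 2.857.
Total gain g = 1 − 1/A = 1 − 1/2.857 = 0.65.
Known gains sum to 0.0887 + 0.153 − 0.035 + 0.0331 = 0.2398.
g_wv = 0.65 − 0.2398 = 0.41.

0.41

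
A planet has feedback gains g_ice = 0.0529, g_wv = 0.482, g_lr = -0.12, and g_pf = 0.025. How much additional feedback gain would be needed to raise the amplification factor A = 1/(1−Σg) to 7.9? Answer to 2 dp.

0.43

Current total gain = 0.4399.
Target gain for A = 7.9: g* = 1 − 1/7.9 = 0.8734.
Additional gain needed = 0.8734 − 0.4399 = 0.43.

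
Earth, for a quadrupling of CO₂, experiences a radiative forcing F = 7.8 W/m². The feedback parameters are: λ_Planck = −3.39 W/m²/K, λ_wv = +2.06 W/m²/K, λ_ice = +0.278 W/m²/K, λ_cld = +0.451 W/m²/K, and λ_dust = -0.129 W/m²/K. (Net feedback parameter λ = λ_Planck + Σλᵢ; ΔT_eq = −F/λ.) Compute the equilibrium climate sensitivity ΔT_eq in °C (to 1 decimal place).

10.7 °C

Net feedback parameter λ = (−3.39) + (+2.06) + (+0.278) + (+0.451) + (-0.129) = -0.73 W/m²/K.
ΔT = −F/λ = −7.8/(-0.73) = 10.7 °C.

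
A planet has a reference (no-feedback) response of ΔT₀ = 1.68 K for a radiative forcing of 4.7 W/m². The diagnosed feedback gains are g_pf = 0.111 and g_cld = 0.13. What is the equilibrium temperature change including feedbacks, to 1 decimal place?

2.2 K

Total gain g = 0.111 + 0.13 = 0.241.
Amplification A = 1/(1 − 0.241) = 1.318.
ΔT = 1.68 × 1.318 = 2.2 K.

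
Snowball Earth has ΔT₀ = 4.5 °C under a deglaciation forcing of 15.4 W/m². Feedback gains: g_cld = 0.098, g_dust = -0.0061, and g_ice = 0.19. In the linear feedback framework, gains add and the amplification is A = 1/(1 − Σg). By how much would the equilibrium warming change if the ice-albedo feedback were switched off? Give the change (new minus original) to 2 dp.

-1.31 °C

Original: g = 0.2819, ΔT = 4.5/(1−0.2819) = 6.2665 °C.
Without ice-albedo: g' = 0.0919, ΔT' = 4.5/(1−0.0919) = 4.9554 °C.
Change = 4.9554 − 6.2665 = -1.31 °C.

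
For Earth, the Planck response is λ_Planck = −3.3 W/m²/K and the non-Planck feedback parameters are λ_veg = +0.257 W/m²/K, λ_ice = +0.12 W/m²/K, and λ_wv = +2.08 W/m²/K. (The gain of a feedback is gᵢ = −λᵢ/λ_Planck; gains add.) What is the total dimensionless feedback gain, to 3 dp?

0.745

Convert to gains: g_veg = 0.257/3.3 = 0.07788; g_ice = 0.12/3.3 = 0.03636; g_wv = 2.08/3.3 = 0.6303.
Total gain g = 0.74454.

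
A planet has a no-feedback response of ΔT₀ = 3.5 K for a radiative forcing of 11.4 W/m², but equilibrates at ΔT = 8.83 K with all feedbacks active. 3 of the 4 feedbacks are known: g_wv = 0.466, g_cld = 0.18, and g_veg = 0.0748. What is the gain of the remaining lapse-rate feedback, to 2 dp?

Amplification A = ΔT/ΔT₀ = 8.83/3.5 = 2.523.
Total gain g = 1 − 1/A = 1 − 1/2.523 = 0.6036.
Known gains sum to 0.466 + 0.18 + 0.0748 = 0.7208.
g_lr = 0.6036 − 0.7208 = -0.12.

-0.12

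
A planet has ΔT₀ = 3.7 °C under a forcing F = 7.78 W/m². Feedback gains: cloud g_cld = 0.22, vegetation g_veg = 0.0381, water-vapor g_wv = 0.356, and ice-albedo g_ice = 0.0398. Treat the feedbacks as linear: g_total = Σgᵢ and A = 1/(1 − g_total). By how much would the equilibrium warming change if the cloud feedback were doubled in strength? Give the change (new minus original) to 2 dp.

18.65 °C

Original: g = 0.6539, ΔT = 3.7/(1−0.6539) = 10.6906 °C.
With doubled cloud: g' = 0.8739, ΔT' = 3.7/(1−0.8739) = 29.3418 °C.
Change = 29.3418 − 10.6906 = 18.65 °C.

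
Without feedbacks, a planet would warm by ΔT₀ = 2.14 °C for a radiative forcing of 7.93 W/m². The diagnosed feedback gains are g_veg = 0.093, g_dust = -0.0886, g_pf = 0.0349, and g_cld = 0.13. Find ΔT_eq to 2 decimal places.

Total gain g = 0.093 − 0.0886 + 0.0349 + 0.13 = 0.1693.
Amplification A = 1/(1 − 0.1693) = 1.204.
ΔT = 2.14 × 1.204 = 2.58 °C.

2.58 °C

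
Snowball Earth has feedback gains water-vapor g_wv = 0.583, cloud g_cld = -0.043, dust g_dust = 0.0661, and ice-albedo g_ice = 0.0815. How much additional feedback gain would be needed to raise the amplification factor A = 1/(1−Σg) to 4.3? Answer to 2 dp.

0.08

Current total gain = 0.6876.
Target gain for A = 4.3: g* = 1 − 1/4.3 = 0.7674.
Additional gain needed = 0.7674 − 0.6876 = 0.08.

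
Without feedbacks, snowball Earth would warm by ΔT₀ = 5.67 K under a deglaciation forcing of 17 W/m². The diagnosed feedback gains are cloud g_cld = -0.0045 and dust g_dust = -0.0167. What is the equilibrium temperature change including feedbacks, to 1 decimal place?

Total gain g = -0.0045 − 0.0167 = -0.0212.
Amplification A = 1/(1 + 0.0212) = 0.9792.
ΔT = 5.67 × 0.9792 = 5.6 K.

5.6 K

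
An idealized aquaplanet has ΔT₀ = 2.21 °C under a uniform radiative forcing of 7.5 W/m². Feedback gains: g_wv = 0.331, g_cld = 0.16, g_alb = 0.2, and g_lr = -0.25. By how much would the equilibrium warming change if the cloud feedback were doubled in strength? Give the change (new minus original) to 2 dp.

1.59 °C

Original: g = 0.441, ΔT = 2.21/(1−0.441) = 3.9535 °C.
With doubled cloud: g' = 0.601, ΔT' = 2.21/(1−0.601) = 5.5388 °C.
Change = 5.5388 − 3.9535 = 1.59 °C.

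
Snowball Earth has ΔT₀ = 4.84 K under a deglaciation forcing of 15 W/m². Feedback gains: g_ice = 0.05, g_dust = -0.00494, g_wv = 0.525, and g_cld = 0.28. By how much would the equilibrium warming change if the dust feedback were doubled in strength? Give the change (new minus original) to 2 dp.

Original: g = 0.85006, ΔT = 4.84/(1−0.85006) = 32.2796 K.
With doubled dust: g' = 0.84512, ΔT' = 4.84/(1−0.84512) = 31.2500 K.
Change = 31.2500 − 32.2796 = -1.03 K.

-1.03 K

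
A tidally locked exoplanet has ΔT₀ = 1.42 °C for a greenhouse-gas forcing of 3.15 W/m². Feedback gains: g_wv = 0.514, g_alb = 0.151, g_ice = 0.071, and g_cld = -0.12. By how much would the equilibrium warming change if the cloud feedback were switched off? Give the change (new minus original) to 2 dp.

Original: g = 0.616, ΔT = 1.42/(1−0.616) = 3.6979 °C.
Without cloud: g' = 0.736, ΔT' = 1.42/(1−0.736) = 5.3788 °C.
Change = 5.3788 − 3.6979 = 1.68 °C.

1.68 °C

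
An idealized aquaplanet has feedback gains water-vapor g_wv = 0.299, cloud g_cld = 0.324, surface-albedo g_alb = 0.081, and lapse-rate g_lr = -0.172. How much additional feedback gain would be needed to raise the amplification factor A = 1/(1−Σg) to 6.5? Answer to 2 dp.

0.31

Current total gain = 0.532.
Target gain for A = 6.5: g* = 1 − 1/6.5 = 0.8462.
Additional gain needed = 0.8462 − 0.532 = 0.31.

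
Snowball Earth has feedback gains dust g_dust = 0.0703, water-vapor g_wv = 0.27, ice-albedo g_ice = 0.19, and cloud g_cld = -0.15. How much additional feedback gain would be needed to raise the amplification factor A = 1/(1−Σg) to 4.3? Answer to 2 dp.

0.39

Current total gain = 0.3803.
Target gain for A = 4.3: g* = 1 − 1/4.3 = 0.7674.
Additional gain needed = 0.7674 − 0.3803 = 0.39.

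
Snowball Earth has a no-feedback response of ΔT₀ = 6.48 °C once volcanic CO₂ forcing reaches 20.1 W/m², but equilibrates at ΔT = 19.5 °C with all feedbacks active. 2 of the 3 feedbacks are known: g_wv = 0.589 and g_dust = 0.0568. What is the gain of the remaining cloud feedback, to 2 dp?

Amplification A = ΔT/ΔT₀ = 19.5/6.48 = 3.009.
Total gain g = 1 − 1/A = 1 − 1/3.009 = 0.6677.
Known gains sum to 0.589 + 0.0568 = 0.6458.
g_cld = 0.6677 − 0.6458 = 0.02.

0.02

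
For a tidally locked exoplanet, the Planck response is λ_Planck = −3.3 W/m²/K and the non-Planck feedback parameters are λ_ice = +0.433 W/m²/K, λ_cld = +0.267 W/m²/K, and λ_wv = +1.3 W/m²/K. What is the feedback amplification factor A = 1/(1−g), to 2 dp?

Convert to gains: g_ice = 0.433/3.3 = 0.1312; g_cld = 0.267/3.3 = 0.08091; g_wv = 1.3/3.3 = 0.3939.
Total gain g = 0.60601.
A = 1/(1 − 0.60601) = 2.54.

2.54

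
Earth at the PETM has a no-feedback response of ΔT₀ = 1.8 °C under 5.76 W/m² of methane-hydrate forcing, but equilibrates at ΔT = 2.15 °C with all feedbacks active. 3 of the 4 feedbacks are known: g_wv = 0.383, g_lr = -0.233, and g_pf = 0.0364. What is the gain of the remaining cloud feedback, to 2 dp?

-0.02

Amplification A = ΔT/ΔT₀ = 2.15/1.8 = 1.194.
Total gain g = 1 − 1/A = 1 − 1/1.194 = 0.1625.
Known gains sum to 0.383 − 0.233 + 0.0364 = 0.1864.
g_cld = 0.1625 − 0.1864 = -0.02.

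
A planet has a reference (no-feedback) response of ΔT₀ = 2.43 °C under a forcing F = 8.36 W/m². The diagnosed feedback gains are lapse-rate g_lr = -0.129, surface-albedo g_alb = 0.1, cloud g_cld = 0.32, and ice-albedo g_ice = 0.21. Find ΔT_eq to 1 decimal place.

Total gain g = -0.129 + 0.1 + 0.32 + 0.21 = 0.501.
Amplification A = 1/(1 − 0.501) = 2.004.
ΔT = 2.43 × 2.004 = 4.9 °C.

4.9 °C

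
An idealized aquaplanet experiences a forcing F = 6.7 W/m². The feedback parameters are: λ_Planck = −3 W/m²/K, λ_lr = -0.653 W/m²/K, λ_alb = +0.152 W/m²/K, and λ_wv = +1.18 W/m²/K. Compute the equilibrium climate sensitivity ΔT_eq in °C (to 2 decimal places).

2.89 °C

Net feedback parameter λ = (−3) + (-0.653) + (+0.152) + (+1.18) = -2.321 W/m²/K.
ΔT = −F/λ = −6.7/(-2.321) = 2.89 °C.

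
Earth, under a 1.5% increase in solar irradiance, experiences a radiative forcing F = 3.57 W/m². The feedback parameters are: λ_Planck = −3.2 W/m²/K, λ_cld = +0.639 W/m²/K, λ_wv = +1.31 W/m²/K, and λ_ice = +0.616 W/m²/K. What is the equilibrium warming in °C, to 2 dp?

Net feedback parameter λ = (−3.2) + (+0.639) + (+1.31) + (+0.616) = -0.635 W/m²/K.
ΔT = −F/λ = −3.57/(-0.635) = 5.62 °C.

5.62 °C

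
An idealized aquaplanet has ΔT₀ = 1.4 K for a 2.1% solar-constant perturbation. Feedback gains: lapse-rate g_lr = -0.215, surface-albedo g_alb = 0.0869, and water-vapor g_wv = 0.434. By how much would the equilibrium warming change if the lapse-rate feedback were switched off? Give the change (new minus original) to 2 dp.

0.91 K

Original: g = 0.3059, ΔT = 1.4/(1−0.3059) = 2.0170 K.
Without lapse-rate: g' = 0.5209, ΔT' = 1.4/(1−0.5209) = 2.9221 K.
Change = 2.9221 − 2.0170 = 0.91 K.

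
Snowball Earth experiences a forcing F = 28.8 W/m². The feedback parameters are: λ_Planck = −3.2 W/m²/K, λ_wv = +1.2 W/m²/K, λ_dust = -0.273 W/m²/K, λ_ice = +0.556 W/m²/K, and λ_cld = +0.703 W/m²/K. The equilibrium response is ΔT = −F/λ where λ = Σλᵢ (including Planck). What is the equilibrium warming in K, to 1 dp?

Net feedback parameter λ = (−3.2) + (+1.2) + (-0.273) + (+0.556) + (+0.703) = -1.014 W/m²/K.
ΔT = −F/λ = −28.8/(-1.014) = 28.4 K.

28.4 K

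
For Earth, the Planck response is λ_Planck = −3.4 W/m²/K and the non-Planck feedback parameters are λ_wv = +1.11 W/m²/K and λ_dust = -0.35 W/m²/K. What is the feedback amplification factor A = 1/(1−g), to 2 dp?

Convert to gains: g_wv = 1.11/3.4 = 0.3265; g_dust = -0.35/3.4 = -0.1029.
Total gain g = 0.2236.
A = 1/(1 − 0.2236) = 1.29.

1.29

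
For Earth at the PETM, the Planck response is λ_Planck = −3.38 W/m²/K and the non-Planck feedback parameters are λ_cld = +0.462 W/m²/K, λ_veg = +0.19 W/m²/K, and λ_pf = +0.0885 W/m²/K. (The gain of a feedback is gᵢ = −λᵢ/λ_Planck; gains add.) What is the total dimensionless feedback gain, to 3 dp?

Convert to gains: g_cld = 0.462/3.38 = 0.1367; g_veg = 0.19/3.38 = 0.05621; g_pf = 0.0885/3.38 = 0.02618.
Total gain g = 0.21909.

0.219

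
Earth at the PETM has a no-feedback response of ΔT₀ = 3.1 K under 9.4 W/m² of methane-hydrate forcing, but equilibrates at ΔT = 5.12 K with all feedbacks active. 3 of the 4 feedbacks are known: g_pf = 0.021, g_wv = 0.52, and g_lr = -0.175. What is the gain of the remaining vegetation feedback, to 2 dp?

0.03

Amplification A = ΔT/ΔT₀ = 5.12/3.1 = 1.652.
Total gain g = 1 − 1/A = 1 − 1/1.652 = 0.3947.
Known gains sum to 0.021 + 0.52 − 0.175 = 0.366.
g_veg = 0.3947 − 0.366 = 0.03.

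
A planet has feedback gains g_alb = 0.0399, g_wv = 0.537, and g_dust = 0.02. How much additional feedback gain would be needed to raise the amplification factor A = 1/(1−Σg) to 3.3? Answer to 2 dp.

0.10

Current total gain = 0.5969.
Target gain for A = 3.3: g* = 1 − 1/3.3 = 0.697.
Additional gain needed = 0.697 − 0.5969 = 0.10.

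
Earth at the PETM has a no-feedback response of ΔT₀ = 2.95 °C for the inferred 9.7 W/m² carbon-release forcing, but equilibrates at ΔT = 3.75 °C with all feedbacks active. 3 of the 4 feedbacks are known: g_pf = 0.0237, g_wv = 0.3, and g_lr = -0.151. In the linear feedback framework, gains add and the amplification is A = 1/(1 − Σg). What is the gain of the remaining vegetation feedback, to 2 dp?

Amplification A = ΔT/ΔT₀ = 3.75/2.95 = 1.271.
Total gain g = 1 − 1/A = 1 − 1/1.271 = 0.2132.
Known gains sum to 0.0237 + 0.3 − 0.151 = 0.1727.
g_veg = 0.2132 − 0.1727 = 0.04.

0.04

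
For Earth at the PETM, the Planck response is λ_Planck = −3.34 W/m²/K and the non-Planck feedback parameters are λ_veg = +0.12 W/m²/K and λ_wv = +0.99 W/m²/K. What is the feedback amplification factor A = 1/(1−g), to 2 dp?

Convert to gains: g_veg = 0.12/3.34 = 0.03593; g_wv = 0.99/3.34 = 0.2964.
Total gain g = 0.33233.
A = 1/(1 − 0.33233) = 1.50.

1.50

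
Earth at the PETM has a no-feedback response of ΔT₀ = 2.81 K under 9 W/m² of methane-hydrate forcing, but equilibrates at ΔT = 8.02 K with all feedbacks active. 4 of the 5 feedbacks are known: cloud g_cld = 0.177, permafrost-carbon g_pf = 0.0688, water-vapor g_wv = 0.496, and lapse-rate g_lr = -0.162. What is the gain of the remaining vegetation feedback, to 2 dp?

Amplification A = ΔT/ΔT₀ = 8.02/2.81 = 2.854.
Total gain g = 1 − 1/A = 1 − 1/2.854 = 0.6496.
Known gains sum to 0.177 + 0.0688 + 0.496 − 0.162 = 0.5798.
g_veg = 0.6496 − 0.5798 = 0.07.

0.07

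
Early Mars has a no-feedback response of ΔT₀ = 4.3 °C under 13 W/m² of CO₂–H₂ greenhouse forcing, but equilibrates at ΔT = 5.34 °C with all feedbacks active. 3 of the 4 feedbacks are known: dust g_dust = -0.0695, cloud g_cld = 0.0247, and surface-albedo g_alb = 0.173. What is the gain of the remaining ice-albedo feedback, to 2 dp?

Amplification A = ΔT/ΔT₀ = 5.34/4.3 = 1.242.
Total gain g = 1 − 1/A = 1 − 1/1.242 = 0.1948.
Known gains sum to -0.0695 + 0.0247 + 0.173 = 0.1282.
g_ice = 0.1948 − 0.1282 = 0.07.

0.07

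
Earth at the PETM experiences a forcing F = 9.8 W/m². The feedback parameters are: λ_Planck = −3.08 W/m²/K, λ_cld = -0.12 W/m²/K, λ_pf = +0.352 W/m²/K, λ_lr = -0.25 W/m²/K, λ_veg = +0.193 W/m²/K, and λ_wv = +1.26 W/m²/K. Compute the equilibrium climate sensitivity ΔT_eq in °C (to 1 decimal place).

6.0 °C

Net feedback parameter λ = (−3.08) + (-0.12) + (+0.352) + (-0.25) + (+0.193) + (+1.26) = -1.645 W/m²/K.
ΔT = −F/λ = −9.8/(-1.645) = 6.0 °C.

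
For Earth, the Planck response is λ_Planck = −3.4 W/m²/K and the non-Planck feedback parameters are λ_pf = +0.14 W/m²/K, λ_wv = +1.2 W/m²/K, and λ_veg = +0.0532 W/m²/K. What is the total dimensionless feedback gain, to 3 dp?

Convert to gains: g_pf = 0.14/3.4 = 0.04118; g_wv = 1.2/3.4 = 0.3529; g_veg = 0.0532/3.4 = 0.01565.
Total gain g = 0.40973.

0.410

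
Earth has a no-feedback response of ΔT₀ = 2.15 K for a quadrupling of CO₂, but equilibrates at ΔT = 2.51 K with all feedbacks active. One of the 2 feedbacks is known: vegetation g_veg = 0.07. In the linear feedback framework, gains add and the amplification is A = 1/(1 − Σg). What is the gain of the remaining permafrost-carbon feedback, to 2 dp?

Amplification A = ΔT/ΔT₀ = 2.51/2.15 = 1.167.
Total gain g = 1 − 1/A = 1 − 1/1.167 = 0.1431.
The known gain is 0.07.
g_pf = 0.1431 − 0.07 = 0.07.

0.07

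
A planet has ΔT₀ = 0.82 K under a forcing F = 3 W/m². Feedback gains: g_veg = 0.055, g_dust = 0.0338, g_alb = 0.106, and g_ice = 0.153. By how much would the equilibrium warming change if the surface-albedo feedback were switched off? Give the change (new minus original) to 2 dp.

Original: g = 0.3478, ΔT = 0.82/(1−0.3478) = 1.2573 K.
Without surface-albedo: g' = 0.2418, ΔT' = 0.82/(1−0.2418) = 1.0815 K.
Change = 1.0815 − 1.2573 = -0.18 K.

-0.18 K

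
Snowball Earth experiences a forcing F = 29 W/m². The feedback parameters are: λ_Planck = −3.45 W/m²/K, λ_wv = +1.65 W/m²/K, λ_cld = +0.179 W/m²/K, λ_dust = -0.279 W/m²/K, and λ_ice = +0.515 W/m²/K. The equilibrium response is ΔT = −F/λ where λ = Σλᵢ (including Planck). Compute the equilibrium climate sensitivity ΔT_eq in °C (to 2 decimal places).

Net feedback parameter λ = (−3.45) + (+1.65) + (+0.179) + (-0.279) + (+0.515) = -1.385 W/m²/K.
ΔT = −F/λ = −29/(-1.385) = 20.94 °C.

20.94 °C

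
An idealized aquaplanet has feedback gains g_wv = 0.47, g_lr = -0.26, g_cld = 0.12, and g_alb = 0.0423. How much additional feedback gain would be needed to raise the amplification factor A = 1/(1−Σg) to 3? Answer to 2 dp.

Current total gain = 0.3723.
Target gain for A = 3: g* = 1 − 1/3 = 0.6667.
Additional gain needed = 0.6667 − 0.3723 = 0.29.

0.29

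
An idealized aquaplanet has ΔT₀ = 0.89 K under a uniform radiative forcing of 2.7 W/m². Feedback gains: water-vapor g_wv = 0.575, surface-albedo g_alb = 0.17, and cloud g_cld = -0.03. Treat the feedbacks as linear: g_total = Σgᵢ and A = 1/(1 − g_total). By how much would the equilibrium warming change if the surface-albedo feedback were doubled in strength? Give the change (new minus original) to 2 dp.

Original: g = 0.715, ΔT = 0.89/(1−0.715) = 3.1228 K.
With doubled surface-albedo: g' = 0.885, ΔT' = 0.89/(1−0.885) = 7.7391 K.
Change = 7.7391 − 3.1228 = 4.62 K.

4.62 K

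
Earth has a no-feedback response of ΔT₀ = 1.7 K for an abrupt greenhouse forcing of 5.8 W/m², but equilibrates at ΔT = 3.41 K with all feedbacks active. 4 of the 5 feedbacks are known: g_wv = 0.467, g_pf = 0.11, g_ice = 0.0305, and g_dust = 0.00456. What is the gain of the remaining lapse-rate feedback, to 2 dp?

Amplification A = ΔT/ΔT₀ = 3.41/1.7 = 2.006.
Total gain g = 1 − 1/A = 1 − 1/2.006 = 0.5015.
Known gains sum to 0.467 + 0.11 + 0.0305 + 0.00456 = 0.61206.
g_lr = 0.5015 − 0.61206 = -0.11.

-0.11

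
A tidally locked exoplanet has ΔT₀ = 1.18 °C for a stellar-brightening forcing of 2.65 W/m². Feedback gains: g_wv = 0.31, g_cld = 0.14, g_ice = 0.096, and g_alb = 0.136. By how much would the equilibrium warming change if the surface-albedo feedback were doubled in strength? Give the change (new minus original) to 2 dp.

2.77 °C

Original: g = 0.682, ΔT = 1.18/(1−0.682) = 3.7107 °C.
With doubled surface-albedo: g' = 0.818, ΔT' = 1.18/(1−0.818) = 6.4835 °C.
Change = 6.4835 − 3.7107 = 2.77 °C.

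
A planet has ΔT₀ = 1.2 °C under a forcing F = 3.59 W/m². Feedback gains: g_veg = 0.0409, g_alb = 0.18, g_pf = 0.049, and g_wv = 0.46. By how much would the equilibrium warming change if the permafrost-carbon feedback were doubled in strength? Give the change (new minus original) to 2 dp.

Original: g = 0.7299, ΔT = 1.2/(1−0.7299) = 4.4428 °C.
With doubled permafrost-carbon: g' = 0.7789, ΔT' = 1.2/(1−0.7789) = 5.4274 °C.
Change = 5.4274 − 4.4428 = 0.98 °C.

0.98 °C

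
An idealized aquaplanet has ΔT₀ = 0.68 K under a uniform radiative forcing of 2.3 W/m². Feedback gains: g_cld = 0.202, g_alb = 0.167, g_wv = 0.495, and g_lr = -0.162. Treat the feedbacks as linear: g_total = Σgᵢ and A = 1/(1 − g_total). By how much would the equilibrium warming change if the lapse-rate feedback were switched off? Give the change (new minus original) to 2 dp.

2.72 K

Original: g = 0.702, ΔT = 0.68/(1−0.702) = 2.2819 K.
Without lapse-rate: g' = 0.864, ΔT' = 0.68/(1−0.864) = 5.0000 K.
Change = 5.0000 − 2.2819 = 2.72 K.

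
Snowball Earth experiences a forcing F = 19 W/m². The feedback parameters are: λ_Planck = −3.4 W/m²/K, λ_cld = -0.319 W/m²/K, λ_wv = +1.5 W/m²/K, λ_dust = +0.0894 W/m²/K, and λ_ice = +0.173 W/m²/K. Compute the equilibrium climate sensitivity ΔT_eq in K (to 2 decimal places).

9.71 K

Net feedback parameter λ = (−3.4) + (-0.319) + (+1.5) + (+0.0894) + (+0.173) = -1.9566 W/m²/K.
ΔT = −F/λ = −19/(-1.9566) = 9.71 K.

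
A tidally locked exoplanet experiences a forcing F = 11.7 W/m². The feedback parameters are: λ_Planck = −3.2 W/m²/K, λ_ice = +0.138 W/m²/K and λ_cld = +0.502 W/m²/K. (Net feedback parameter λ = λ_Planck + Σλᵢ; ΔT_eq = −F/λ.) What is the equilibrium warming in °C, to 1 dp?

4.6 °C

Net feedback parameter λ = (−3.2) + (+0.138) + (+0.502) = -2.56 W/m²/K.
ΔT = −F/λ = −11.7/(-2.56) = 4.6 °C.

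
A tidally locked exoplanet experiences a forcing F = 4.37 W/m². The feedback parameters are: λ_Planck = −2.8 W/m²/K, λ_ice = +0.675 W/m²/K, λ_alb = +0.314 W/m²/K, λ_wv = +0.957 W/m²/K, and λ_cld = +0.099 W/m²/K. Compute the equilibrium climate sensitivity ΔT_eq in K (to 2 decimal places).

5.79 K

Net feedback parameter λ = (−2.8) + (+0.675) + (+0.314) + (+0.957) + (+0.099) = -0.755 W/m²/K.
ΔT = −F/λ = −4.37/(-0.755) = 5.79 K.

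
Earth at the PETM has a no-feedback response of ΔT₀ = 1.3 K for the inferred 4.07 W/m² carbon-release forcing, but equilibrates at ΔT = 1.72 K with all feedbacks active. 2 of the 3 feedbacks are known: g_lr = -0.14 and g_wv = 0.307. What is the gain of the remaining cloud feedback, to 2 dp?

0.08

Amplification A = ΔT/ΔT₀ = 1.72/1.3 = 1.323.
Total gain g = 1 − 1/A = 1 − 1/1.323 = 0.2441.
Known gains sum to -0.14 + 0.307 = 0.167.
g_cld = 0.2441 − 0.167 = 0.08.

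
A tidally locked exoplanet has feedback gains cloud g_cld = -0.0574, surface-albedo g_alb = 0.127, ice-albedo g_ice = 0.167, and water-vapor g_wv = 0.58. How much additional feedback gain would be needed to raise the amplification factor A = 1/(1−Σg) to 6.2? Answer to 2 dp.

Current total gain = 0.8166.
Target gain for A = 6.2: g* = 1 − 1/6.2 = 0.8387.
Additional gain needed = 0.8387 − 0.8166 = 0.02.

0.02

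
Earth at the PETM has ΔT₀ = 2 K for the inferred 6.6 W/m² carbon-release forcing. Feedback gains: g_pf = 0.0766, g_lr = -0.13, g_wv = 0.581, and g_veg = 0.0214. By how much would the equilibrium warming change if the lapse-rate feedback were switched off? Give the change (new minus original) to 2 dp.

Original: g = 0.549, ΔT = 2/(1−0.549) = 4.4346 K.
Without lapse-rate: g' = 0.679, ΔT' = 2/(1−0.679) = 6.2305 K.
Change = 6.2305 − 4.4346 = 1.80 K.

1.80 K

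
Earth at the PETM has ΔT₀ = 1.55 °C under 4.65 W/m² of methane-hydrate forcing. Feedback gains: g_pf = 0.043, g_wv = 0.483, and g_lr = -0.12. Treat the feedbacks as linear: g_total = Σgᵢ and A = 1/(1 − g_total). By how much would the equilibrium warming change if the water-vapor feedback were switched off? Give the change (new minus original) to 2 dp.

-1.17 °C

Original: g = 0.406, ΔT = 1.55/(1−0.406) = 2.6094 °C.
Without water-vapor: g' = -0.077, ΔT' = 1.55/(1+0.077) = 1.4392 °C.
Change = 1.4392 − 2.6094 = -1.17 °C.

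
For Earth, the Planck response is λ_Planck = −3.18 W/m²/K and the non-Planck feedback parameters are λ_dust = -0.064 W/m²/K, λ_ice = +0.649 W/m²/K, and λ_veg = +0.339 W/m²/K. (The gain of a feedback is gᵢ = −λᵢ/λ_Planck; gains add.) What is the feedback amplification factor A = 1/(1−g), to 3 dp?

Convert to gains: g_dust = -0.064/3.18 = -0.02013; g_ice = 0.649/3.18 = 0.2041; g_veg = 0.339/3.18 = 0.1066.
Total gain g = 0.29057.
A = 1/(1 − 0.29057) = 1.410.

1.410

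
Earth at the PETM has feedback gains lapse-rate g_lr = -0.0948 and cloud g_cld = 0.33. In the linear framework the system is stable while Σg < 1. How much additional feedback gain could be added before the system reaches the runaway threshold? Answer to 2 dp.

Current total gain = -0.0948 + 0.33 = 0.2352.
Margin to runaway = 1 − 0.2352 = 0.76.

0.76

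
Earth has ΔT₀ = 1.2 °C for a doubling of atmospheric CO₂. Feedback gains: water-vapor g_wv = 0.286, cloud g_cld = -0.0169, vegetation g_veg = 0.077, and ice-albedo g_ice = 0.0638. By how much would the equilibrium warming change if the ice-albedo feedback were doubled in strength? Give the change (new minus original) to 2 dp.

0.25 °C

Original: g = 0.4099, ΔT = 1.2/(1−0.4099) = 2.0336 °C.
With doubled ice-albedo: g' = 0.4737, ΔT' = 1.2/(1−0.4737) = 2.2801 °C.
Change = 2.2801 − 2.0336 = 0.25 °C.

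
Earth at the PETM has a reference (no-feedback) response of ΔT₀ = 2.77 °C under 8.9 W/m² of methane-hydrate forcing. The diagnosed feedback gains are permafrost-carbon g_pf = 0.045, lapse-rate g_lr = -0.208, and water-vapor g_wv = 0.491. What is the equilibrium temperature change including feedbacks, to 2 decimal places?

4.12 °C

Total gain g = 0.045 − 0.208 + 0.491 = 0.328.
Amplification A = 1/(1 − 0.328) = 1.488.
ΔT = 2.77 × 1.488 = 4.12 °C.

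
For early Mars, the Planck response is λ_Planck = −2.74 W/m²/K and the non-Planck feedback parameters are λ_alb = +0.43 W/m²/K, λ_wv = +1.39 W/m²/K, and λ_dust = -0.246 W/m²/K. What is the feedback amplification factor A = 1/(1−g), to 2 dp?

2.35

Convert to gains: g_alb = 0.43/2.74 = 0.1569; g_wv = 1.39/2.74 = 0.5073; g_dust = -0.246/2.74 = -0.08978.
Total gain g = 0.57442.
A = 1/(1 − 0.57442) = 2.35.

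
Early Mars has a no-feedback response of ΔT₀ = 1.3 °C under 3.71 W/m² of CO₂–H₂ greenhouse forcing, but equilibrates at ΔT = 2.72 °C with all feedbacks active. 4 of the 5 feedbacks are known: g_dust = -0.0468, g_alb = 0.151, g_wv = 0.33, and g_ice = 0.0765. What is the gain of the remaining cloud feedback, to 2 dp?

Amplification A = ΔT/ΔT₀ = 2.72/1.3 = 2.092.
Total gain g = 1 − 1/A = 1 − 1/2.092 = 0.522.
Known gains sum to -0.0468 + 0.151 + 0.33 + 0.0765 = 0.5107.
g_cld = 0.522 − 0.5107 = 0.01.

0.01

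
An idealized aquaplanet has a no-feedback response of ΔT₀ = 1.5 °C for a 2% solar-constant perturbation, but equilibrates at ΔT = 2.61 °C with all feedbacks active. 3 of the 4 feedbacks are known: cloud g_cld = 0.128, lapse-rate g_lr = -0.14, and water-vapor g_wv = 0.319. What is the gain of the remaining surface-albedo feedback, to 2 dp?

Amplification A = ΔT/ΔT₀ = 2.61/1.5 = 1.74.
Total gain g = 1 − 1/A = 1 − 1/1.74 = 0.4253.
Known gains sum to 0.128 − 0.14 + 0.319 = 0.307.
g_alb = 0.4253 − 0.307 = 0.12.

0.12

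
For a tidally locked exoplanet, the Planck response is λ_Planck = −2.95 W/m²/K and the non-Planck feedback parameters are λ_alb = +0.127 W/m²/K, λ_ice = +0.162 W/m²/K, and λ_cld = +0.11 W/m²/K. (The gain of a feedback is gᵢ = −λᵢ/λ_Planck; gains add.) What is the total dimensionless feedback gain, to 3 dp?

0.135

Convert to gains: g_alb = 0.127/2.95 = 0.04305; g_ice = 0.162/2.95 = 0.05492; g_cld = 0.11/2.95 = 0.03729.
Total gain g = 0.13526.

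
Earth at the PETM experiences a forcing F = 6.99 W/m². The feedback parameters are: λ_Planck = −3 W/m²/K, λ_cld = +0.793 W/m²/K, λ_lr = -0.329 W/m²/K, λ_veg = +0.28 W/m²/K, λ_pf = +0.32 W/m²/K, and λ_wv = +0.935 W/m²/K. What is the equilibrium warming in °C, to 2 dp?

6.98 °C

Net feedback parameter λ = (−3) + (+0.793) + (-0.329) + (+0.28) + (+0.32) + (+0.935) = -1.001 W/m²/K.
ΔT = −F/λ = −6.99/(-1.001) = 6.98 °C.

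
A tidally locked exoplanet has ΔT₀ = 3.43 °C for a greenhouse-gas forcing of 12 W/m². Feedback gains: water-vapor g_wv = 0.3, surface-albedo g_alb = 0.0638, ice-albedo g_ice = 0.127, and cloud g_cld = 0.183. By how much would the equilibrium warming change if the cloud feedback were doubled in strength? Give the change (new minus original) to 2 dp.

13.44 °C

Original: g = 0.6738, ΔT = 3.43/(1−0.6738) = 10.5150 °C.
With doubled cloud: g' = 0.8568, ΔT' = 3.43/(1−0.8568) = 23.9525 °C.
Change = 23.9525 − 10.5150 = 13.44 °C.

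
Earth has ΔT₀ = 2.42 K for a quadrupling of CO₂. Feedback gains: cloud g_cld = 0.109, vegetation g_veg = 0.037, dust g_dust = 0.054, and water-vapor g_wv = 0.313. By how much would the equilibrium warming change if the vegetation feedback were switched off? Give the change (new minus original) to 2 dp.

Original: g = 0.513, ΔT = 2.42/(1−0.513) = 4.9692 K.
Without vegetation: g' = 0.476, ΔT' = 2.42/(1−0.476) = 4.6183 K.
Change = 4.6183 − 4.9692 = -0.35 K.

-0.35 K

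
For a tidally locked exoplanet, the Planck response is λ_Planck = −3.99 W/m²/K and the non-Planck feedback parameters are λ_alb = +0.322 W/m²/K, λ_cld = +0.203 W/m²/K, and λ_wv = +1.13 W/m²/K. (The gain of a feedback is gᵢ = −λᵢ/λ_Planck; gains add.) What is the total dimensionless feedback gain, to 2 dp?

0.41

Convert to gains: g_alb = 0.322/3.99 = 0.0807; g_cld = 0.203/3.99 = 0.05088; g_wv = 1.13/3.99 = 0.2832.
Total gain g = 0.41478.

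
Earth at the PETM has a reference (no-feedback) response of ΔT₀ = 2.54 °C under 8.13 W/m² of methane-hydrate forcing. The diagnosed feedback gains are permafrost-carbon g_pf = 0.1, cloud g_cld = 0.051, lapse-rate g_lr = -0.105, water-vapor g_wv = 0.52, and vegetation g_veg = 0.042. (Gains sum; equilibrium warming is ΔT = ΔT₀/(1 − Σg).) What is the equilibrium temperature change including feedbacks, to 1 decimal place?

Total gain g = 0.1 + 0.051 − 0.105 + 0.52 + 0.042 = 0.608.
Amplification A = 1/(1 − 0.608) = 2.551.
ΔT = 2.54 × 2.551 = 6.5 °C.

6.5 °C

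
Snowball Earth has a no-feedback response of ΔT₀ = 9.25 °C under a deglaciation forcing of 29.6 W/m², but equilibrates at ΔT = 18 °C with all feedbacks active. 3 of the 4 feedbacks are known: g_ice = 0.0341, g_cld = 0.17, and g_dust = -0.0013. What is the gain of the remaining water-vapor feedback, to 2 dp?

0.28

Amplification A = ΔT/ΔT₀ = 18/9.25 = 1.946.
Total gain g = 1 − 1/A = 1 − 1/1.946 = 0.4861.
Known gains sum to 0.0341 + 0.17 − 0.0013 = 0.2028.
g_wv = 0.4861 − 0.2028 = 0.28.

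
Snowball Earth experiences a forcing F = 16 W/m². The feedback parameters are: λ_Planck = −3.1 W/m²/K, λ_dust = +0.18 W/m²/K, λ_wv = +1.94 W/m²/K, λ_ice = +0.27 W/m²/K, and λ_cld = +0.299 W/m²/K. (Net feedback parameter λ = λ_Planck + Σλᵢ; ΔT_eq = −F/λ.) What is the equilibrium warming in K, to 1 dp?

Net feedback parameter λ = (−3.1) + (+0.18) + (+1.94) + (+0.27) + (+0.299) = -0.411 W/m²/K.
ΔT = −F/λ = −16/(-0.411) = 38.9 K.

38.9 K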